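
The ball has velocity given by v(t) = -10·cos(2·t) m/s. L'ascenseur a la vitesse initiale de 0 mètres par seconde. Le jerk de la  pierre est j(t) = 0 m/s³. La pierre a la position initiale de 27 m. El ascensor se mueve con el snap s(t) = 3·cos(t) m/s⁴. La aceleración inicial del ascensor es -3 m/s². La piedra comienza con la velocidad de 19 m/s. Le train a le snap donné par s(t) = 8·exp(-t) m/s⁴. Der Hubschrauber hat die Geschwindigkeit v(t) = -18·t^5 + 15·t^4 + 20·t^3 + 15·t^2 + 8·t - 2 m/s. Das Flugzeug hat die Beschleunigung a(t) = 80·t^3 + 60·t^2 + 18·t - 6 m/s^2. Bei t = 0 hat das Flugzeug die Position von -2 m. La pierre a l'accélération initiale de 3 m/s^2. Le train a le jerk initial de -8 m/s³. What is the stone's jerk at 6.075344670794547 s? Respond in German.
Wir haben den Ruck j(t) = 0. Durch Einsetzen von t = 6.075344670794547: j(6.075344670794547) = 0.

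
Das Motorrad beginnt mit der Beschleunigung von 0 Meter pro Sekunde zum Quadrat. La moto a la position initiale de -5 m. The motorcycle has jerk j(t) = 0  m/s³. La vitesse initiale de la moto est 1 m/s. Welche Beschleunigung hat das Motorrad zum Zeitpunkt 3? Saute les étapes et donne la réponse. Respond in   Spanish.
La respuesta es 0.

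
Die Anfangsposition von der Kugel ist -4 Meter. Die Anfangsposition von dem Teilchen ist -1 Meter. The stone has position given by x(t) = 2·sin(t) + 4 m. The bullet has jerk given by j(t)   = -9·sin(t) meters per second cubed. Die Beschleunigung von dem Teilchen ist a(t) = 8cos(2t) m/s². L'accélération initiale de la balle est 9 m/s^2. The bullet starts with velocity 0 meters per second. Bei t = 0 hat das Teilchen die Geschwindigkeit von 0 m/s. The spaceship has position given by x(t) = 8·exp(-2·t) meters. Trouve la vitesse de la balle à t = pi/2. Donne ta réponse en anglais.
We must find the antiderivative of our jerk equation j(t) = -9·sin(t) 2 times. The integral of jerk is acceleration. Using a(0) = 9, we get a(t) = 9·cos(t). The antiderivative of acceleration, with v(0) = 0, gives velocity: v(t) = 9·sin(t). From the given velocity equation v(t) = 9·sin(t), we substitute t = pi/2 to get v = 9.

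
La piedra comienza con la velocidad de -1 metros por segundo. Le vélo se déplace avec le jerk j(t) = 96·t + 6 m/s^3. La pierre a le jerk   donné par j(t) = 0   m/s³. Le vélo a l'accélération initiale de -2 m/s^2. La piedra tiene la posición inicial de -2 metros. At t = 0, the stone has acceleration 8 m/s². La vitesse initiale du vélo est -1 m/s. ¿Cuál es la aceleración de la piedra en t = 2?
Para resolver esto, necesitamos tomar 1 antiderivada de nuestra ecuación de la sacudida j(t) = 0. Tomando ∫j(t)dt y aplicando a(0) = 8, encontramos a(t) = 8. Usando a(t) = 8 y sustituyendo t = 2, encontramos a = 8.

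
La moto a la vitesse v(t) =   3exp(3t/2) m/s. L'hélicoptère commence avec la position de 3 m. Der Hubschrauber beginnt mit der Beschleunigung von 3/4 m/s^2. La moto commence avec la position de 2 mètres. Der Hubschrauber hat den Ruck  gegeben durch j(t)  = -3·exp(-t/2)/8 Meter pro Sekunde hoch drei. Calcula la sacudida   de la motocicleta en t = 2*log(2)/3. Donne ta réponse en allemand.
Um dies zu lösen, müssen wir 2 Ableitungen unserer Gleichung für die Geschwindigkeit v(t) = 3·exp(3·t/2) nehmen. Durch Ableiten von der Geschwindigkeit erhalten wir die Beschleunigung: a(t) = 9·exp(3·t/2)/2. Die Ableitung von der Beschleunigung ergibt den Ruck: j(t) = 27·exp(3·t/2)/4. Mit j(t) = 27·exp(3·t/2)/4 und Einsetzen von t = 2*log(2)/3, finden wir j = 27/2.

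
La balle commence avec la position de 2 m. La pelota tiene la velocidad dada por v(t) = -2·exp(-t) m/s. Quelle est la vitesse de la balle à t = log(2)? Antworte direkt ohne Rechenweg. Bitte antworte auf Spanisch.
v(log(2)) = -1.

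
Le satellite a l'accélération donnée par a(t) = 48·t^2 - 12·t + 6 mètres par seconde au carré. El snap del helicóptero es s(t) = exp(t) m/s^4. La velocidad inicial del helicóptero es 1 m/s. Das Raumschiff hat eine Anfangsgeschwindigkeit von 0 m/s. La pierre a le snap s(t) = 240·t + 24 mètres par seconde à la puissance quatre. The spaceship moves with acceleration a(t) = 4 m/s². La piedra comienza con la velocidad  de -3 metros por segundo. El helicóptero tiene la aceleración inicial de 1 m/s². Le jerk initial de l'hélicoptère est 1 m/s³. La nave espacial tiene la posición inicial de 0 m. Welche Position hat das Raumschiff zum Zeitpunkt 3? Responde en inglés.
To solve this, we need to take 2 antiderivatives of our acceleration equation a(t) = 4. Integrating acceleration and using the initial condition v(0) = 0, we get v(t) = 4·t. Taking ∫v(t)dt and applying x(0) = 0, we find x(t) = 2·t^2. Using x(t) = 2·t^2 and substituting t = 3, we find x = 18.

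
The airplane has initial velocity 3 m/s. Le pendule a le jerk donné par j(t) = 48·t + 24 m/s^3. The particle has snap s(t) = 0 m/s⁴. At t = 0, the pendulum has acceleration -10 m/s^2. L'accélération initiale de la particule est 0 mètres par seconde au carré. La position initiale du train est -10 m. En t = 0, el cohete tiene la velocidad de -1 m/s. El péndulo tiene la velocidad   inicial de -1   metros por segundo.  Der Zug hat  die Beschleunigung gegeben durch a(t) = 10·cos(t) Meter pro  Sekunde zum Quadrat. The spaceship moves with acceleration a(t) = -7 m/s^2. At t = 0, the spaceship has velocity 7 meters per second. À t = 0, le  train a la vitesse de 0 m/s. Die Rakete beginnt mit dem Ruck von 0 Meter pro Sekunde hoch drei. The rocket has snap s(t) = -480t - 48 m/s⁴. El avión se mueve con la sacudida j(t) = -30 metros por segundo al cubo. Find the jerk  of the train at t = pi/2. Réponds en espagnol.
Para resolver esto, necesitamos tomar 1 derivada de nuestra ecuación de la aceleración a(t) = 10·cos(t). Tomando d/dt de a(t), encontramos j(t) = -10·sin(t). Usando j(t) = -10·sin(t) y sustituyendo t = pi/2, encontramos j = -10.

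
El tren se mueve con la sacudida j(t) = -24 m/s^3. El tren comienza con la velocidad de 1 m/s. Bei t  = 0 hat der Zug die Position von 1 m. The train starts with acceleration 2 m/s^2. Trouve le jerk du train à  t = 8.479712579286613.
De l'équation du jerk j(t) = -24, nous substituons t = 8.479712579286613 pour obtenir j = -24.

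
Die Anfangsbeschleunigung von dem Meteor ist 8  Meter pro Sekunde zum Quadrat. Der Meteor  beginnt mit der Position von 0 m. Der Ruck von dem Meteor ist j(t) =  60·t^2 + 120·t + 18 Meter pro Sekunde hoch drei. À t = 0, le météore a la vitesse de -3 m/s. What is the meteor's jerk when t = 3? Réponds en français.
Nous avons le jerk j(t) = 60·t^2 + 120·t + 18. En substituant t = 3: j(3) = 918.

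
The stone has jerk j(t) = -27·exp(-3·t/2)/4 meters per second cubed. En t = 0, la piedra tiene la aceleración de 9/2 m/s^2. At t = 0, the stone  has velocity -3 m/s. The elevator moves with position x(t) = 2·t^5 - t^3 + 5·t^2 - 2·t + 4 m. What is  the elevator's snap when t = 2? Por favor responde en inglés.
To solve this, we need to take 4 derivatives of our position equation x(t) = 2·t^5 - t^3 + 5·t^2 - 2·t + 4. The derivative of position gives velocity: v(t) = 10·t^4 - 3·t^2 + 10·t - 2. Differentiating velocity, we get acceleration: a(t) = 40·t^3 - 6·t + 10. The derivative of acceleration gives jerk: j(t) = 120·t^2 - 6. The derivative of jerk gives snap: s(t) = 240·t. We have snap s(t) = 240·t. Substituting t = 2: s(2) = 480.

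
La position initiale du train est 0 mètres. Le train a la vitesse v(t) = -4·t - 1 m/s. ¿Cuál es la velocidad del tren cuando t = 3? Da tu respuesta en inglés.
We have velocity v(t) = -4·t - 1. Substituting t = 3: v(3) = -13.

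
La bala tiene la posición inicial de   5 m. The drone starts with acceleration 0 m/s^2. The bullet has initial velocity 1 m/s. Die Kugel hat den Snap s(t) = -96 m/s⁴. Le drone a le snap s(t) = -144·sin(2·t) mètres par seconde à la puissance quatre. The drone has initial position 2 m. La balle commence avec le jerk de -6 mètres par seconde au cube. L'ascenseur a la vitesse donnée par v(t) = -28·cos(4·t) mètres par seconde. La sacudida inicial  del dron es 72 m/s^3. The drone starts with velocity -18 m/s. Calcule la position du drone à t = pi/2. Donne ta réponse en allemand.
Um dies zu lösen, müssen wir 4 Integrale unserer Gleichung für den Snap s(t) = -144·sin(2·t) finden. Mit ∫s(t)dt und Anwendung von j(0) = 72, finden wir j(t) = 72·cos(2·t). Durch Integration von dem Ruck und Verwendung der Anfangsbedingung a(0) = 0, erhalten wir a(t) = 36·sin(2·t). Die Stammfunktion von der Beschleunigung ist die Geschwindigkeit. Mit v(0) = -18 erhalten wir v(t) = -18·cos(2·t). Mit ∫v(t)dt und Anwendung von x(0) = 2, finden wir x(t) = 2 - 9·sin(2·t). Aus der Gleichung für die Position x(t) = 2 - 9·sin(2·t), setzen wir t = pi/2 ein und erhalten x = 2.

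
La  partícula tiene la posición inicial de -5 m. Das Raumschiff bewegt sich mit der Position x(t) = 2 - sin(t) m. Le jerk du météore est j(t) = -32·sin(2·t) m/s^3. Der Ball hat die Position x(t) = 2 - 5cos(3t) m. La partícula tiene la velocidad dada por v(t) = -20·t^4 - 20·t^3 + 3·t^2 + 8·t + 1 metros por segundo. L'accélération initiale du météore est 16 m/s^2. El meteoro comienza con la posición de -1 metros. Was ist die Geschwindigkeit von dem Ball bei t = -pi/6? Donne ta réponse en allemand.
Um dies zu lösen, müssen wir 1 Ableitung unserer Gleichung für die Position x(t) = 2 - 5·cos(3·t) nehmen. Mit d/dt von x(t) finden wir v(t) = 15·sin(3·t). Mit v(t) = 15·sin(3·t) und Einsetzen von t = -pi/6, finden wir v = -15.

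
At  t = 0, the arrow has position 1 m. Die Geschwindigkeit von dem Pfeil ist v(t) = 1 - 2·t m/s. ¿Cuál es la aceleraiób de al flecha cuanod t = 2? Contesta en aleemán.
Ausgehend von der Geschwindigkeit v(t) = 1 - 2·t, nehmen wir 1 Ableitung. Die Ableitung von der Geschwindigkeit ergibt die Beschleunigung: a(t) = -2. Aus der Gleichung für die Beschleunigung a(t) = -2, setzen wir t = 2 ein und erhalten a = -2.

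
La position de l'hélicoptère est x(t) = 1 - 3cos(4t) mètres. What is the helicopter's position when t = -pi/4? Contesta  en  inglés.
We have position x(t) = 1 - 3·cos(4·t). Substituting t = -pi/4: x(-pi/4) = 4.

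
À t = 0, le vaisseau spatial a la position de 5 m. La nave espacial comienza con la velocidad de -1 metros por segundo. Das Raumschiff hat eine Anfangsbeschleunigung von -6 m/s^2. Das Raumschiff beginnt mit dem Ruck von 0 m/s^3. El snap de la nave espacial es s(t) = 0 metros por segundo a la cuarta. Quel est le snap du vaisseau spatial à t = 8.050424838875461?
Nous avons le snap s(t) = 0. En substituant t = 8.050424838875461: s(8.050424838875461) = 0.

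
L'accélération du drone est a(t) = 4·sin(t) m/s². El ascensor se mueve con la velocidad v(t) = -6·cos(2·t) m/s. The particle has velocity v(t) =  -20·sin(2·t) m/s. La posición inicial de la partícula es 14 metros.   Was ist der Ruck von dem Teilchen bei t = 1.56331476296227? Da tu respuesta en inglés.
We must differentiate our velocity equation v(t) = -20·sin(2·t) 2 times. Differentiating velocity, we get acceleration: a(t) = -40·cos(2·t). The derivative of acceleration gives jerk: j(t) = 80·sin(2·t). Using j(t) = 80·sin(2·t) and substituting t = 1.56331476296227, we find j = 1.19700554475627.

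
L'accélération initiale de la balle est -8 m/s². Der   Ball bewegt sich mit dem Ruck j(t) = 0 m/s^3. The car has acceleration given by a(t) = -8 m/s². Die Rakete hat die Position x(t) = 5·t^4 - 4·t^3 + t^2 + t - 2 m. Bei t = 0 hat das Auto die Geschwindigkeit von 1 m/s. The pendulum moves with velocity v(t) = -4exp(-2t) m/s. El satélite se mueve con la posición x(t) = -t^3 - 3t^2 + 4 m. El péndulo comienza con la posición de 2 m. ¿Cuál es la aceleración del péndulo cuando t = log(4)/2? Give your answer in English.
Starting from velocity v(t) = -4·exp(-2·t), we take 1 derivative. Taking d/dt of v(t), we find a(t) = 8·exp(-2·t). Using a(t) = 8·exp(-2·t) and substituting t = log(4)/2, we find a = 2.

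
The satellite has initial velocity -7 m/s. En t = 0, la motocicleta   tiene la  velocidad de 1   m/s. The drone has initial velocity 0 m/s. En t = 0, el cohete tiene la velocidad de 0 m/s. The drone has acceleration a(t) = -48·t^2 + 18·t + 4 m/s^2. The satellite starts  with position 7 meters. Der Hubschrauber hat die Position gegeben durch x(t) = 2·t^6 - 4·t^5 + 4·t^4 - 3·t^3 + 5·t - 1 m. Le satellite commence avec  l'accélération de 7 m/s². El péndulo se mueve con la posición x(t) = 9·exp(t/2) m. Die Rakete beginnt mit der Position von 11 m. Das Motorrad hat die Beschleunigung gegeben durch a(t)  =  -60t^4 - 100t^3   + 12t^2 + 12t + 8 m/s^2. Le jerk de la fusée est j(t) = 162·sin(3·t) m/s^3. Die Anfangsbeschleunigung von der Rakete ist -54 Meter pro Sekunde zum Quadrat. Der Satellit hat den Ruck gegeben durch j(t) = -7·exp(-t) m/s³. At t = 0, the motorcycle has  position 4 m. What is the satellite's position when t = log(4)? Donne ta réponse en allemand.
Wir müssen unsere Gleichung für den Ruck j(t) = -7·exp(-t) 3-mal integrieren. Mit ∫j(t)dt und Anwendung von a(0) = 7, finden wir a(t) = 7·exp(-t). Die Stammfunktion von der Beschleunigung ist die Geschwindigkeit. Mit v(0) = -7 erhalten wir v(t) = -7·exp(-t). Das Integral von der Geschwindigkeit, mit x(0) = 7, ergibt die Position: x(t) = 7·exp(-t). Aus der Gleichung für die Position x(t) = 7·exp(-t), setzen wir t = log(4) ein und erhalten x = 7/4.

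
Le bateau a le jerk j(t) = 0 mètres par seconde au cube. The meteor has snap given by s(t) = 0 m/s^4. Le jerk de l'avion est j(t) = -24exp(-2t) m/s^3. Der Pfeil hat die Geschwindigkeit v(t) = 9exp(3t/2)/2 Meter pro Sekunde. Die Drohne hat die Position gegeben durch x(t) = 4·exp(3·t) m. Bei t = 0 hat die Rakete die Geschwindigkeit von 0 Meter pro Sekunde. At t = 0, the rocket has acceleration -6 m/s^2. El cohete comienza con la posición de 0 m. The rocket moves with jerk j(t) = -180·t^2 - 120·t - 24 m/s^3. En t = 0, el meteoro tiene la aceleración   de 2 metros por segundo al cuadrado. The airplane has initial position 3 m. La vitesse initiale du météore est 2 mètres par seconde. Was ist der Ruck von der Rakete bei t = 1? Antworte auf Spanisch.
Tenemos la sacudida j(t) = -180·t^2 - 120·t - 24. Sustituyendo t = 1: j(1) = -324.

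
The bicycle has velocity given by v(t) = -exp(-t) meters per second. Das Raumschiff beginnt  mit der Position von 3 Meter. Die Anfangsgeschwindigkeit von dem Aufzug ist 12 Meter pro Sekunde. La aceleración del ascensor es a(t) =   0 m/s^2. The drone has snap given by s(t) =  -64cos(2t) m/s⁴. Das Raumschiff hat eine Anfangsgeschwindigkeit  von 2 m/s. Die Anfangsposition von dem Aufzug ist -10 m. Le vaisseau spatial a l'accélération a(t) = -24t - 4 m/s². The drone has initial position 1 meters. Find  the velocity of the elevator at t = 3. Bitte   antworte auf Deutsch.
Um dies zu lösen, müssen wir 1 Integral unserer Gleichung für die Beschleunigung a(t) = 0 finden. Die Stammfunktion von der Beschleunigung ist die Geschwindigkeit. Mit v(0) = 12 erhalten wir v(t) = 12. Aus der Gleichung für die Geschwindigkeit v(t) = 12, setzen wir t = 3 ein und erhalten v = 12.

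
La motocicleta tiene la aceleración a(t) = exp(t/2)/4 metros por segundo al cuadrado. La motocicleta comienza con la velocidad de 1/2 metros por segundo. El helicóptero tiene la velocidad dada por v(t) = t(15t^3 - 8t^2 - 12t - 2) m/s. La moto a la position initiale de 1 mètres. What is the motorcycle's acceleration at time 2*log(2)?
Using a(t) = exp(t/2)/4 and substituting t = 2*log(2), we find a = 1/2.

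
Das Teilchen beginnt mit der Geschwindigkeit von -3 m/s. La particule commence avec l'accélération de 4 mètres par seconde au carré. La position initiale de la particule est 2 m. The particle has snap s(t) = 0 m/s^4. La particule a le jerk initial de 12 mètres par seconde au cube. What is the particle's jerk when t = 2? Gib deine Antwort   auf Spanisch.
Partiendo del snap s(t) = 0, tomamos 1 antiderivada. Integrando el snap y usando la condición inicial j(0) = 12, obtenemos j(t) = 12. Tenemos la sacudida j(t) = 12. Sustituyendo t = 2: j(2) = 12.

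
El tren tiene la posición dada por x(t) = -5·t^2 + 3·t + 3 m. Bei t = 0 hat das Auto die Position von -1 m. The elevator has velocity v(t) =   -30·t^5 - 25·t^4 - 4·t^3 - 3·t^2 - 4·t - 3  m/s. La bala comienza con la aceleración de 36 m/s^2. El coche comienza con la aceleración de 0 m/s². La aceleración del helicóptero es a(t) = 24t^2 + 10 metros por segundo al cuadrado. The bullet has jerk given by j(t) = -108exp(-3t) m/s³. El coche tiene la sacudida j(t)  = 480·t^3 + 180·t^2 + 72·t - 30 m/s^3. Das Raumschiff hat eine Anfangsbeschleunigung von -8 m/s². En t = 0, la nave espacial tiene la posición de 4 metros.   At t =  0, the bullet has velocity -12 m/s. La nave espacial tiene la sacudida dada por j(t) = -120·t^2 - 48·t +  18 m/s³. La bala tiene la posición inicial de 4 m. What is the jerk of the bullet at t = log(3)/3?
From the given jerk equation j(t) = -108·exp(-3·t), we substitute t = log(3)/3 to get j = -36.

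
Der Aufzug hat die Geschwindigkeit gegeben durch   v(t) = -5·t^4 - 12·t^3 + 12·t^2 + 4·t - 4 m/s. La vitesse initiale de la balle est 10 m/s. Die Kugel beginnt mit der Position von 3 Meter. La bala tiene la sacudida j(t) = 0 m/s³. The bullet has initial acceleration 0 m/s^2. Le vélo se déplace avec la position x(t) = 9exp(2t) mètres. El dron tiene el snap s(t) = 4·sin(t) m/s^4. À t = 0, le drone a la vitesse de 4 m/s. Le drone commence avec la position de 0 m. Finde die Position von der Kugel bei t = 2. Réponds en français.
Pour résoudre ceci, nous devons prendre 3 primitives de notre équation du jerk j(t) = 0. La primitive du jerk est l'accélération. En utilisant a(0) = 0, nous obtenons a(t) = 0. En prenant ∫a(t)dt et en appliquant v(0) = 10, nous trouvons v(t) = 10. L'intégrale de la vitesse est la position. En utilisant x(0) = 3, nous obtenons x(t) = 10·t + 3. Nous avons la position x(t) = 10·t + 3. En substituant t = 2: x(2) = 23.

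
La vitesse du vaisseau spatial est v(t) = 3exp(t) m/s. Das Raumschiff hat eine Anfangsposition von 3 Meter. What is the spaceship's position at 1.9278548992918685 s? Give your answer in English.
We must find the integral of our velocity equation v(t) = 3·exp(t) 1 time. Taking ∫v(t)dt and applying x(0) = 3, we find x(t) = 3·exp(t). We have position x(t) = 3·exp(t). Substituting t = 1.9278548992918685: x(1.9278548992918685) = 20.6242421635448.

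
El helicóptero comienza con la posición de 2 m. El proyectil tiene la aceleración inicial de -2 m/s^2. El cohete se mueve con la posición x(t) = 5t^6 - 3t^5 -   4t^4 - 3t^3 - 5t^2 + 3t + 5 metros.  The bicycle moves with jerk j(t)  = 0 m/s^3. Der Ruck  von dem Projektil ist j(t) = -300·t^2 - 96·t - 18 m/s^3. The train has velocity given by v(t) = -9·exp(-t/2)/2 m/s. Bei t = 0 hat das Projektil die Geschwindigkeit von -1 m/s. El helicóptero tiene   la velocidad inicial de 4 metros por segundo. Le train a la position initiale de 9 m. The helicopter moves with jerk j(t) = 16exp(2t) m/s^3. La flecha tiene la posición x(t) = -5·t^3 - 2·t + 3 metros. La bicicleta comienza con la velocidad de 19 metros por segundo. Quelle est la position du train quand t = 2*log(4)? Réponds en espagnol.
Necesitamos integrar nuestra ecuación de la velocidad v(t) = -9·exp(-t/2)/2 1 vez. Tomando ∫v(t)dt y aplicando x(0) = 9, encontramos x(t) = 9·exp(-t/2). De la ecuación de la posición x(t) = 9·exp(-t/2), sustituimos t = 2*log(4) para obtener x = 9/4.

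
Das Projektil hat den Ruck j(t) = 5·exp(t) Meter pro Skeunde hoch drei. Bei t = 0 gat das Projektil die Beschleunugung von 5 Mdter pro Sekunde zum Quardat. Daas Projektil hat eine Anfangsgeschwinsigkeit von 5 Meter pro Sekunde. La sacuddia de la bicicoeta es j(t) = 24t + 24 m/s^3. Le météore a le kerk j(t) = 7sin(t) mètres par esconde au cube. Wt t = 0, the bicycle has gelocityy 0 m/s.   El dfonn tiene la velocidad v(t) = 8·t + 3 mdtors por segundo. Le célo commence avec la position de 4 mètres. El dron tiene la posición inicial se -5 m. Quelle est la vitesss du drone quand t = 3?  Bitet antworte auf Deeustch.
Mit v(t) = 8·t + 3 und Einsetzen von t = 3, finden wir v = 27.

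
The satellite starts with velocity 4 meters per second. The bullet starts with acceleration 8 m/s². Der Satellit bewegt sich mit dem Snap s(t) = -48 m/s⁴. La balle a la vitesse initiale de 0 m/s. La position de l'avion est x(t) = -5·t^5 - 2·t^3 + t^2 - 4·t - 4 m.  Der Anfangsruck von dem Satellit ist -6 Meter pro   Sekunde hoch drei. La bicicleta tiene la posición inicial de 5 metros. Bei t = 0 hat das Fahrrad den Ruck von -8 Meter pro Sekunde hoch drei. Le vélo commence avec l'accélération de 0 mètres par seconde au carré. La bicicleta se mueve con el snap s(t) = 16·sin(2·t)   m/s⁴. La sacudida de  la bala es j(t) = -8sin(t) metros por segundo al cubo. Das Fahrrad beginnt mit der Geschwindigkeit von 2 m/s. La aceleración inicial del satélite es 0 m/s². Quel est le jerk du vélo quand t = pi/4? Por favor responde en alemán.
Wir müssen das Integral unserer Gleichung für den Snap s(t) = 16·sin(2·t) 1-mal finden. Das Integral von dem Snap ist der Ruck. Mit j(0) = -8 erhalten wir j(t) = -8·cos(2·t). Mit j(t) = -8·cos(2·t) und Einsetzen von t = pi/4, finden wir j = 0.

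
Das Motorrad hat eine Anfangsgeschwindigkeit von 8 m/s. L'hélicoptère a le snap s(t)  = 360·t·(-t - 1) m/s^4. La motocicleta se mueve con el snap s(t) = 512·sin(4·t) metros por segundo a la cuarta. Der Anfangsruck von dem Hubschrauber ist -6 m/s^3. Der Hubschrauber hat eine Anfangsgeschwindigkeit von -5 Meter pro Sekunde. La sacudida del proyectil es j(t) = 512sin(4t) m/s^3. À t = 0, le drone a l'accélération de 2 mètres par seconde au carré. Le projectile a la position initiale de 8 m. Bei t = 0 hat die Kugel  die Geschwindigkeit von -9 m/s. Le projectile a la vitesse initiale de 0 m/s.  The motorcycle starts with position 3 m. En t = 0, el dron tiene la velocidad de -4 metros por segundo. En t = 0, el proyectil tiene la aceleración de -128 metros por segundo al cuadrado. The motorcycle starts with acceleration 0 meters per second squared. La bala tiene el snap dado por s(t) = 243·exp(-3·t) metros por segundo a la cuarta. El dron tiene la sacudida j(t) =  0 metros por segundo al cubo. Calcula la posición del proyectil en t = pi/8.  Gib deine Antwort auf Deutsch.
Ausgehend von dem Ruck j(t) = 512·sin(4·t), nehmen wir 3 Stammfunktionen. Die Stammfunktion von dem Ruck, mit a(0) = -128, ergibt die Beschleunigung: a(t) = -128·cos(4·t). Durch Integration von der Beschleunigung und Verwendung der Anfangsbedingung v(0) = 0, erhalten wir v(t) = -32·sin(4·t). Mit ∫v(t)dt und Anwendung von x(0) = 8, finden wir x(t) = 8·cos(4·t). Wir haben die Position x(t) = 8·cos(4·t). Durch Einsetzen von t = pi/8: x(pi/8) = 0.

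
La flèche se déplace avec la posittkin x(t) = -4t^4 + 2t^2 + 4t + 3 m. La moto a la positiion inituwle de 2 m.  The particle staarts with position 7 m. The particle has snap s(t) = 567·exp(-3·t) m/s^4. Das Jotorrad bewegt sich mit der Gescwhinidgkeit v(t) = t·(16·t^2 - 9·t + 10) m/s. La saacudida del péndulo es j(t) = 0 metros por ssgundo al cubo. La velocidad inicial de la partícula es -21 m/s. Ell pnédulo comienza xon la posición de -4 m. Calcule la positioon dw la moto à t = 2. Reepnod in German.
Ausgehend von der Geschwindigkeit v(t) = t·(16·t^2 - 9·t + 10), nehmen wir 1 Stammfunktion. Das Integral von der Geschwindigkeit ist die Position. Mit x(0) = 2 erhalten wir x(t) = 4·t^4 - 3·t^3 + 5·t^2 + 2. Mit x(t) = 4·t^4 - 3·t^3 + 5·t^2 + 2 und Einsetzen von t = 2, finden wir x = 62.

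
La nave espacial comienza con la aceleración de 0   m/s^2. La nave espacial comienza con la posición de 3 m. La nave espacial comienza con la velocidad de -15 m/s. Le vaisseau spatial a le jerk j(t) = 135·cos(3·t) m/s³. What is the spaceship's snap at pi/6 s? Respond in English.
Starting from jerk j(t) = 135·cos(3·t), we take 1 derivative. Taking d/dt of j(t), we find s(t) = -405·sin(3·t). From the given snap equation s(t) = -405·sin(3·t), we substitute t = pi/6 to get s = -405.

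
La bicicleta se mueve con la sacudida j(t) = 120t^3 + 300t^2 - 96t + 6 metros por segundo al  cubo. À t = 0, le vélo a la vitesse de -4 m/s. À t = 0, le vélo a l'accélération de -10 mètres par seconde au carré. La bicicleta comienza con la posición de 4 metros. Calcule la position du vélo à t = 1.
Nous devons intégrer notre équation du jerk j(t) = 120·t^3 + 300·t^2 - 96·t + 6 3 fois. La primitive du jerk, avec a(0) = -10, donne l'accélération: a(t) = 30·t^4 + 100·t^3 - 48·t^2 + 6·t - 10. En intégrant l'accélération et en utilisant la condition initiale v(0) = -4, nous obtenons v(t) = 6·t^5 + 25·t^4 - 16·t^3 + 3·t^2 - 10·t - 4. La primitive de la vitesse est la position. En utilisant x(0) = 4, nous obtenons x(t) = t^6 + 5·t^5 - 4·t^4 + t^3 - 5·t^2 - 4·t + 4. En utilisant x(t) = t^6 + 5·t^5 - 4·t^4 + t^3 - 5·t^2 - 4·t + 4 et en substituant t = 1, nous trouvons x = -2.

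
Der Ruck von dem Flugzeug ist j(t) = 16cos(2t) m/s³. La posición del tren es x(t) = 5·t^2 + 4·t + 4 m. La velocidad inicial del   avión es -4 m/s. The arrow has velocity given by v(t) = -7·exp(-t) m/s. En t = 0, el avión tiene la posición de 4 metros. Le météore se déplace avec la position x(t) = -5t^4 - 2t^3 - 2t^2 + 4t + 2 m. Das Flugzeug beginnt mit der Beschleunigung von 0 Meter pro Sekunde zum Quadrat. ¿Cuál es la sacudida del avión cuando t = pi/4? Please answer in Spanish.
Tenemos la sacudida j(t) = 16·cos(2·t). Sustituyendo t = pi/4: j(pi/4) = 0.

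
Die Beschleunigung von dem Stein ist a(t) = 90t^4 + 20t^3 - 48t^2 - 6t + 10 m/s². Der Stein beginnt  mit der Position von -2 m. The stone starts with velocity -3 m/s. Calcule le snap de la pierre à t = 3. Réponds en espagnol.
Partiendo de la aceleración a(t) = 90·t^4 + 20·t^3 - 48·t^2 - 6·t + 10, tomamos 2 derivadas. Derivando la aceleración, obtenemos la sacudida: j(t) = 360·t^3 + 60·t^2 - 96·t - 6. La derivada de la sacudida da el snap: s(t) = 1080·t^2 + 120·t - 96. De la ecuación del snap s(t) = 1080·t^2 + 120·t - 96, sustituimos t = 3 para obtener s = 9984.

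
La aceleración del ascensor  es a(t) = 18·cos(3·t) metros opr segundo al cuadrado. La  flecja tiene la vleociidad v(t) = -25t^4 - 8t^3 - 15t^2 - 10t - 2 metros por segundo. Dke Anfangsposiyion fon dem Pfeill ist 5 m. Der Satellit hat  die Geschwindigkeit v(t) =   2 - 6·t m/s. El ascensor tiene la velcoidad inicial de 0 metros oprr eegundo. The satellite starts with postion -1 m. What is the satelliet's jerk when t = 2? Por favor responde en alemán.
Um dies zu lösen, müssen wir 2 Ableitungen unserer Gleichung für die Geschwindigkeit v(t) = 2 - 6·t nehmen. Mit d/dt von v(t) finden wir a(t) = -6. Durch Ableiten von der Beschleunigung erhalten wir den Ruck: j(t) = 0. Mit j(t) = 0 und Einsetzen von t = 2, finden wir j = 0.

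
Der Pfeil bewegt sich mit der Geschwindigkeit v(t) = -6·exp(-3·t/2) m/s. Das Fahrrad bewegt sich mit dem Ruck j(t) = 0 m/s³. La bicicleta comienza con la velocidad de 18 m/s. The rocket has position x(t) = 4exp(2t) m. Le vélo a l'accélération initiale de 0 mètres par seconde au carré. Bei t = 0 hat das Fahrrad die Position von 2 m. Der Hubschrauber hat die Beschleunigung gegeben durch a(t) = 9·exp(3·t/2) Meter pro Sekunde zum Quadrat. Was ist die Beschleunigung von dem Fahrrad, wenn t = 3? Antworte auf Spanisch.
Debemos encontrar la integral de nuestra ecuación de la sacudida j(t) = 0 1 vez. Tomando ∫j(t)dt y aplicando a(0) = 0, encontramos a(t) = 0. De la ecuación de la aceleración a(t) = 0, sustituimos t = 3 para obtener a = 0.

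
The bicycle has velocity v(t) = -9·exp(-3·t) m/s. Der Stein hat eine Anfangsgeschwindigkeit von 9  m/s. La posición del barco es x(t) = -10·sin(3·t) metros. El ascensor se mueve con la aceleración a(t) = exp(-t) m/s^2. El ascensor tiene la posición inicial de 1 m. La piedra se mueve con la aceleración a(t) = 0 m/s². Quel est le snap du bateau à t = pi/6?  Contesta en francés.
En partant de la position x(t) = -10·sin(3·t), nous prenons 4 dérivées. En dérivant la position, nous obtenons la vitesse: v(t) = -30·cos(3·t). En prenant d/dt de v(t), nous trouvons a(t) = 90·sin(3·t). En dérivant l'accélération, nous obtenons le jerk: j(t) = 270·cos(3·t). En prenant d/dt de j(t), nous trouvons s(t) = -810·sin(3·t). Nous avons le snap s(t) = -810·sin(3·t). En substituant t = pi/6: s(pi/6) = -810.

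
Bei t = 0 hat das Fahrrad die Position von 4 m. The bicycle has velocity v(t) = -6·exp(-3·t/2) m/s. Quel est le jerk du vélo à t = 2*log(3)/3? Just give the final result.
j(2*log(3)/3) = -9/2.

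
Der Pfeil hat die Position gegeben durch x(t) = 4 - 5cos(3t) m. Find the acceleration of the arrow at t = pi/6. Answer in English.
We must differentiate our position equation x(t) = 4 - 5·cos(3·t) 2 times. The derivative of position gives velocity: v(t) = 15·sin(3·t). Taking d/dt of v(t), we find a(t) = 45·cos(3·t). Using a(t) = 45·cos(3·t) and substituting t = pi/6, we find a = 0.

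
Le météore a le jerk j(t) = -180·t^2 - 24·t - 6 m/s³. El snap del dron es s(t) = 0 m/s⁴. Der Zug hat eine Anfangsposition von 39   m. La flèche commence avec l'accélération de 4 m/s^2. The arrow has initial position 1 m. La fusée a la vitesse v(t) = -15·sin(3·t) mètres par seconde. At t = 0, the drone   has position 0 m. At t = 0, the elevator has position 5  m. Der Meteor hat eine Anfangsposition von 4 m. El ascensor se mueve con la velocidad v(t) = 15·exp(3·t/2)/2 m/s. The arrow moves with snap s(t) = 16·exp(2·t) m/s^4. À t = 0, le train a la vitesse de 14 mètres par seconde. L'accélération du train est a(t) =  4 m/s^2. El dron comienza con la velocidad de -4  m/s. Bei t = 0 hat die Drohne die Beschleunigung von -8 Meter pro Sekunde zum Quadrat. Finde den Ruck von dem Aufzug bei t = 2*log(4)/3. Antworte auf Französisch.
Nous devons dériver notre équation de la vitesse v(t) = 15·exp(3·t/2)/2 2 fois. La dérivée de la vitesse donne l'accélération: a(t) = 45·exp(3·t/2)/4. En prenant d/dt de a(t), nous trouvons j(t) = 135·exp(3·t/2)/8. De l'équation du jerk j(t) = 135·exp(3·t/2)/8, nous substituons t = 2*log(4)/3 pour obtenir j = 135/2.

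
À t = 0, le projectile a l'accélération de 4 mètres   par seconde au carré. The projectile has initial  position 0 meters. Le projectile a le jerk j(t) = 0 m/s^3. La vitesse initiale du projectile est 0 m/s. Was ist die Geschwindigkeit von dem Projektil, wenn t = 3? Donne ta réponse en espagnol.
Debemos encontrar la antiderivada de nuestra ecuación de la sacudida j(t) = 0 2 veces. Integrando la sacudida y usando la condición inicial a(0) = 4, obtenemos a(t) = 4. La antiderivada de la aceleración, con v(0) = 0, da la velocidad: v(t) = 4·t. Usando v(t) = 4·t y sustituyendo t = 3, encontramos v = 12.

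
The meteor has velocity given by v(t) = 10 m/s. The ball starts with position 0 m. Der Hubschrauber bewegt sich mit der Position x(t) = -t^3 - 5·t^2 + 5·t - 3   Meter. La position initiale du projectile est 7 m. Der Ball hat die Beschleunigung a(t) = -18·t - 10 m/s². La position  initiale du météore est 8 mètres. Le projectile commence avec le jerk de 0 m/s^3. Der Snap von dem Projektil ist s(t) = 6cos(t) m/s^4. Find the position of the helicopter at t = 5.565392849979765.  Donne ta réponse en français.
De l'équation de la position x(t) = -t^3 - 5·t^2 + 5·t - 3, nous substituons t = 5.565392849979765 pour obtenir x = -302.421262102993.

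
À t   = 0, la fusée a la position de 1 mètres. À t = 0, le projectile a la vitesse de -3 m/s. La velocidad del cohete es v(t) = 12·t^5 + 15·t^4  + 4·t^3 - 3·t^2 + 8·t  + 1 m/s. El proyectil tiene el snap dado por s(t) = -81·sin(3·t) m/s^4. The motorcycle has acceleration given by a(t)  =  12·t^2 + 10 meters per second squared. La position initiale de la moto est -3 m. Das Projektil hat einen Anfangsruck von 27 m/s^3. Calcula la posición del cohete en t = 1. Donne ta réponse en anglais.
To find the answer, we compute 1 integral of v(t) = 12·t^5 + 15·t^4 + 4·t^3 - 3·t^2 + 8·t + 1. Integrating velocity and using the initial condition x(0) = 1, we get x(t) = 2·t^6 + 3·t^5 + t^4 - t^3 + 4·t^2 + t + 1. From the given position equation x(t) = 2·t^6 + 3·t^5 + t^4 - t^3 + 4·t^2 + t + 1, we substitute t = 1 to get x = 11.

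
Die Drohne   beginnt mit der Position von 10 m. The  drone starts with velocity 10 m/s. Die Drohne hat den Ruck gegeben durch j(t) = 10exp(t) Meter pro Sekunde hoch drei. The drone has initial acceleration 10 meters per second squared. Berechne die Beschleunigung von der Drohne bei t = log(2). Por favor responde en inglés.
Starting from jerk j(t) = 10·exp(t), we take 1 antiderivative. Finding the antiderivative of j(t) and using a(0) = 10: a(t) = 10·exp(t). We have acceleration a(t) = 10·exp(t). Substituting t = log(2): a(log(2)) = 20.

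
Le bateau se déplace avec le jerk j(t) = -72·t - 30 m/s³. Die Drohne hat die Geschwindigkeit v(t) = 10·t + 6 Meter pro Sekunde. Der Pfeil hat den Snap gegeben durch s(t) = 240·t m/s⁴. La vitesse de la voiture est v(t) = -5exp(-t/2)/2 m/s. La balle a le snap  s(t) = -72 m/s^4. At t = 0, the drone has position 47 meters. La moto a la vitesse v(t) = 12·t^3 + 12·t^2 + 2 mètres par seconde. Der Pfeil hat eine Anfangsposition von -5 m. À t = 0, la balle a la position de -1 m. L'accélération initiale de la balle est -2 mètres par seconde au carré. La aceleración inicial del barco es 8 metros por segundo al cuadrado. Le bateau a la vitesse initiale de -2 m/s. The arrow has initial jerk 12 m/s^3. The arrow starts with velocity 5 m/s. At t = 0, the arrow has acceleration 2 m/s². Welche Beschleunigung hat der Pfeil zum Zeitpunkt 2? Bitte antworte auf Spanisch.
Partiendo del snap s(t) = 240·t, tomamos 2 antiderivadas. La antiderivada del snap es la sacudida. Usando j(0) = 12, obtenemos j(t) = 120·t^2 + 12. Integrando la sacudida y usando la condición inicial a(0) = 2, obtenemos a(t) = 40·t^3 + 12·t + 2. Tenemos la aceleración a(t) = 40·t^3 + 12·t + 2. Sustituyendo t = 2: a(2) = 346.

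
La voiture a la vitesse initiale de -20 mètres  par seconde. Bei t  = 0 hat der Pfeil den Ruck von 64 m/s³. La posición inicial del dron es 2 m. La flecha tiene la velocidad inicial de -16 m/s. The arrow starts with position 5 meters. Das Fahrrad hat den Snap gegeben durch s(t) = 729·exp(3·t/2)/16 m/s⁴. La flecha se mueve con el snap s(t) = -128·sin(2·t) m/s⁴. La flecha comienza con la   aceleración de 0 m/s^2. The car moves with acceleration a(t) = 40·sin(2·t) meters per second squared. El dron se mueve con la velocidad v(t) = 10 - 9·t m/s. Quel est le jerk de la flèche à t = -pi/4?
Nous devons trouver la primitive de notre équation du snap s(t) = -128·sin(2·t) 1 fois. En intégrant le snap et en utilisant la condition initiale j(0) = 64, nous obtenons j(t) = 64·cos(2·t). Nous avons le jerk j(t) = 64·cos(2·t). En substituant t = -pi/4: j(-pi/4) = 0.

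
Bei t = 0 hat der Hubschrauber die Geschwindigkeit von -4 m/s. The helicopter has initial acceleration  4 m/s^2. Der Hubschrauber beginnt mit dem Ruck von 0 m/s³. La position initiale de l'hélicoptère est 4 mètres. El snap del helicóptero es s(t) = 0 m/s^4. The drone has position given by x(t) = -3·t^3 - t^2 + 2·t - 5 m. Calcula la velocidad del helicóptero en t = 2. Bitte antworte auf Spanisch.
Partiendo del snap s(t) = 0, tomamos 3 integrales. La integral del snap es la sacudida. Usando j(0) = 0, obtenemos j(t) = 0. La antiderivada de la sacudida es la aceleración. Usando a(0) = 4, obtenemos a(t) = 4. Tomando ∫a(t)dt y aplicando v(0) = -4, encontramos v(t) = 4·t - 4. Tenemos la velocidad v(t) = 4·t - 4. Sustituyendo t = 2: v(2) = 4.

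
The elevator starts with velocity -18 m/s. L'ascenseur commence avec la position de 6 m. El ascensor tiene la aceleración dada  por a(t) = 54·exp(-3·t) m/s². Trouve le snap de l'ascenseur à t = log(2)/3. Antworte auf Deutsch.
Ausgehend von der Beschleunigung a(t) = 54·exp(-3·t), nehmen wir 2 Ableitungen. Durch Ableiten von der Beschleunigung erhalten wir den Ruck: j(t) = -162·exp(-3·t). Die Ableitung von dem Ruck ergibt den Snap: s(t) = 486·exp(-3·t). Wir haben den Snap s(t) = 486·exp(-3·t). Durch Einsetzen von t = log(2)/3: s(log(2)/3) = 243.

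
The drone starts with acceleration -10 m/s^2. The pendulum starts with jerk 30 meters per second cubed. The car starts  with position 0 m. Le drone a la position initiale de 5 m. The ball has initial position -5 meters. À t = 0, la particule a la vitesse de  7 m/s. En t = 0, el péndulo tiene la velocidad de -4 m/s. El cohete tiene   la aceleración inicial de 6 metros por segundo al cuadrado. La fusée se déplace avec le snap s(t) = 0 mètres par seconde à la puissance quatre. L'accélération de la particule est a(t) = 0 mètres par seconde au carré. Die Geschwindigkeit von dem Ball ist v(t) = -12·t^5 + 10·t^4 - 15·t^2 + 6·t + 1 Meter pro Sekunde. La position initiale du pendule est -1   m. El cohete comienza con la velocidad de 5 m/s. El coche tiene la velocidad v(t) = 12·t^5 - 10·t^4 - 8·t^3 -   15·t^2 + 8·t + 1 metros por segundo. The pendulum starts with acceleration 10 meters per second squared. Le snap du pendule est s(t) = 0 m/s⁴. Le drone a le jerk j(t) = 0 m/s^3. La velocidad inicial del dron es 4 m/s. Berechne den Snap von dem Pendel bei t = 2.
Mit s(t) = 0 und Einsetzen von t = 2, finden wir s = 0.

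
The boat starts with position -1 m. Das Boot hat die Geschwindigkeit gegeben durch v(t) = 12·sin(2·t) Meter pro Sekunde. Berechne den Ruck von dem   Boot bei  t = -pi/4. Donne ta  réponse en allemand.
Um dies zu lösen, müssen wir 2 Ableitungen unserer Gleichung für die Geschwindigkeit v(t) = 12·sin(2·t) nehmen. Durch Ableiten von der Geschwindigkeit erhalten wir die Beschleunigung: a(t) = 24·cos(2·t). Die Ableitung von der Beschleunigung ergibt den Ruck: j(t) = -48·sin(2·t). Wir haben den Ruck j(t) = -48·sin(2·t). Durch Einsetzen von t = -pi/4: j(-pi/4) = 48.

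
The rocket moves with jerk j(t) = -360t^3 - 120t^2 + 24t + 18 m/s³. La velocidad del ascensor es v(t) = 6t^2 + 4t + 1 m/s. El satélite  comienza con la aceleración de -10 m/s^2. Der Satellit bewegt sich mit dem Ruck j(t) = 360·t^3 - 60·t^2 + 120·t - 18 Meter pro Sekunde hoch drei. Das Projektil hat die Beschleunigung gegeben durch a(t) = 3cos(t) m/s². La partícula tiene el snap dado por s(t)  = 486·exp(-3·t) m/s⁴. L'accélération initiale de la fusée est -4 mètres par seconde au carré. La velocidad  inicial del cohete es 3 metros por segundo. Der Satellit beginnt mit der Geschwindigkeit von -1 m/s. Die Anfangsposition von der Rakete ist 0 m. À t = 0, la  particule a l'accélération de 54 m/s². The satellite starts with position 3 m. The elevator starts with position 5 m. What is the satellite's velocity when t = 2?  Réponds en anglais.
We need to integrate our jerk equation j(t) = 360·t^3 - 60·t^2 + 120·t - 18 2 times. Integrating jerk and using the initial condition a(0) = -10, we get a(t) = 90·t^4 - 20·t^3 + 60·t^2 - 18·t - 10. Integrating acceleration and using the initial condition v(0) = -1, we get v(t) = 18·t^5 - 5·t^4 + 20·t^3 - 9·t^2 - 10·t - 1. From the given velocity equation v(t) = 18·t^5 - 5·t^4 + 20·t^3 - 9·t^2 - 10·t - 1, we substitute t = 2 to get v = 599.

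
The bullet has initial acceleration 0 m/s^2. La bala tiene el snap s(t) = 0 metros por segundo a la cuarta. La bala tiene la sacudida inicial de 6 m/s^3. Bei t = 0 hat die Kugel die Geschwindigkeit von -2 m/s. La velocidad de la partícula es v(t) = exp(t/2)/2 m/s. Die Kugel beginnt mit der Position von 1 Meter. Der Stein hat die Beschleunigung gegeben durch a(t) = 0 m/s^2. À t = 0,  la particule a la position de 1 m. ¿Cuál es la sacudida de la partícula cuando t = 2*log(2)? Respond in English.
To solve this, we need to take 2 derivatives of our velocity equation v(t) = exp(t/2)/2. Differentiating velocity, we get acceleration: a(t) = exp(t/2)/4. Differentiating acceleration, we get jerk: j(t) = exp(t/2)/8. Using j(t) = exp(t/2)/8 and substituting t = 2*log(2), we find j = 1/4.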